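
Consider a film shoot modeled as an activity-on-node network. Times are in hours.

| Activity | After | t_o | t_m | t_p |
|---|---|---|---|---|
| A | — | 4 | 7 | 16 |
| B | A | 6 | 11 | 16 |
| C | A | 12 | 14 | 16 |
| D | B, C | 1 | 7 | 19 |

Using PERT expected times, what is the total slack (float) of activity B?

3 hours

te_A = (4 + 4·7 + 16)/6 = 48/6 = 8
te_B = (6 + 4·11 + 16)/6 = 66/6 = 11
te_C = (12 + 4·14 + 16)/6 = 84/6 = 14
te_D = (1 + 4·7 + 19)/6 = 48/6 = 8

Forward pass:
ES_A = 0; EF_A = 8
ES_B = 8; EF_B = 8+11 = 19
ES_C = 8; EF_C = 8+14 = 22
ES_D = max(EF_B=19, EF_C=22) = 22; EF_D = 22+8 = 30
Expected project duration μ = 30 hours. Critical path: A → C → D.

Backward pass:
LF_D = 30; LS_D = 30−8 = 22
LF_C = LS_D = 22; LS_C = 22−14 = 8
LF_B = LS_D = 22; LS_B = 22−11 = 11
LF_A = min(LS_B=11, LS_C=8) = 8; LS_A = 8−8 = 0
Slack_B = LS_B − ES_B = 11 − 8 = 3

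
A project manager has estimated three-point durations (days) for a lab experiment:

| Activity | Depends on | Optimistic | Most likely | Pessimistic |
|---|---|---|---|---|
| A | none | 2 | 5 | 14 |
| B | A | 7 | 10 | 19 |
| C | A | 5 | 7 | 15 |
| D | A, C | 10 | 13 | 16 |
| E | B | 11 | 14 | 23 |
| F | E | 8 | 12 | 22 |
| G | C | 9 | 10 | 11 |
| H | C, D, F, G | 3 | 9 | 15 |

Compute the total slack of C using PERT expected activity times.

te_A = (2 + 4·5 + 14)/6 = 36/6 = 6
te_B = (7 + 4·10 + 19)/6 = 66/6 = 11
te_C = (5 + 4·7 + 15)/6 = 48/6 = 8
te_D = (10 + 4·13 + 16)/6 = 78/6 = 13
te_E = (11 + 4·14 + 23)/6 = 90/6 = 15
te_F = (8 + 4·12 + 22)/6 = 78/6 = 13
te_G = (9 + 4·10 + 11)/6 = 60/6 = 10
te_H = (3 + 4·9 + 15)/6 = 54/6 = 9

Forward pass:
ES_A = 0; EF_A = 6
ES_B = 6; EF_B = 6+11 = 17
ES_C = 6; EF_C = 6+8 = 14
ES_D = max(EF_A=6, EF_C=14) = 14; EF_D = 14+13 = 27
ES_E = 17; EF_E = 17+15 = 32
ES_F = 32; EF_F = 32+13 = 45
ES_G = 14; EF_G = 14+10 = 24
ES_H = max(EF_C=14, EF_D=27, EF_F=45, EF_G=24) = 45; EF_H = 45+9 = 54
Expected project duration μ = 54 days. Critical path: A → B → E → F → H.

Backward pass:
LF_H = 54; LS_H = 54−9 = 45
LF_G = LS_H = 45; LS_G = 45−10 = 35
LF_F = LS_H = 45; LS_F = 45−13 = 32
LF_E = LS_F = 32; LS_E = 32−15 = 17
LF_D = LS_H = 45; LS_D = 45−13 = 32
LF_C = min(LS_D=32, LS_G=35, LS_H=45) = 32; LS_C = 32−8 = 24
LF_B = LS_E = 17; LS_B = 17−11 = 6
LF_A = min(LS_B=6, LS_C=24, LS_D=32) = 6; LS_A = 6−6 = 0
Slack_C = LS_C − ES_C = 24 − 6 = 18

18 days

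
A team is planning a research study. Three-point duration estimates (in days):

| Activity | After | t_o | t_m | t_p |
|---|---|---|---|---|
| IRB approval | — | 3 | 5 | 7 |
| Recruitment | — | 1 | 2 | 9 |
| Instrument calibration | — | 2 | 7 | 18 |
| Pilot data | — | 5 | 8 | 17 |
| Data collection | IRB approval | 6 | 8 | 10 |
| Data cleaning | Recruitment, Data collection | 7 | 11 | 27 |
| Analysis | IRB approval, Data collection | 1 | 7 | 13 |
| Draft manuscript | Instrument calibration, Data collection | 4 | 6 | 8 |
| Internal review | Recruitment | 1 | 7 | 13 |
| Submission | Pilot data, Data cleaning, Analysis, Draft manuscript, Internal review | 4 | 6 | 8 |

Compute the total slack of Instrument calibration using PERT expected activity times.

te_IRB approval = (3 + 4·5 + 7)/6 = 30/6 = 5
te_Recruitment = (1 + 4·2 + 9)/6 = 18/6 = 3
te_Instrument calibration = (2 + 4·7 + 18)/6 = 48/6 = 8
te_Pilot data = (5 + 4·8 + 17)/6 = 54/6 = 9
te_Data collection = (6 + 4·8 + 10)/6 = 48/6 = 8
te_Data cleaning = (7 + 4·11 + 27)/6 = 78/6 = 13
te_Analysis = (1 + 4·7 + 13)/6 = 42/6 = 7
te_Draft manuscript = (4 + 4·6 + 8)/6 = 36/6 = 6
te_Internal review = (1 + 4·7 + 13)/6 = 42/6 = 7
te_Submission = (4 + 4·6 + 8)/6 = 36/6 = 6

Forward pass:
ES_IRB approval = 0; EF_IRB approval = 5
ES_Recruitment = 0; EF_Recruitment = 3
ES_Instrument calibration = 0; EF_Instrument calibration = 8
ES_Pilot data = 0; EF_Pilot data = 9
ES_Data collection = 5; EF_Data collection = 5+8 = 13
ES_Data cleaning = max(EF_Recruitment=3, EF_Data collection=13) = 13; EF_Data cleaning = 13+13 = 26
ES_Analysis = max(EF_IRB approval=5, EF_Data collection=13) = 13; EF_Analysis = 13+7 = 20
ES_Draft manuscript = max(EF_Instrument calibration=8, EF_Data collection=13) = 13; EF_Draft manuscript = 13+6 = 19
ES_Internal review = 3; EF_Internal review = 3+7 = 10
ES_Submission = max(EF_Pilot data=9, EF_Data cleaning=26, EF_Analysis=20, EF_Draft manuscript=19, EF_Internal review=10) = 26; EF_Submission = 26+6 = 32
Expected project duration μ = 32 days. Critical path: IRB approval → Data collection → Data cleaning → Submission.

Backward pass:
LF_Submission = 32; LS_Submission = 32−6 = 26
LF_Internal review = LS_Submission = 26; LS_Internal review = 26−7 = 19
LF_Draft manuscript = LS_Submission = 26; LS_Draft manuscript = 26−6 = 20
LF_Analysis = LS_Submission = 26; LS_Analysis = 26−7 = 19
LF_Data cleaning = LS_Submission = 26; LS_Data cleaning = 26−13 = 13
LF_Data collection = min(LS_Data cleaning=13, LS_Analysis=19, LS_Draft manuscript=20) = 13; LS_Data collection = 13−8 = 5
LF_Pilot data = LS_Submission = 26; LS_Pilot data = 26−9 = 17
LF_Instrument calibration = LS_Draft manuscript = 20; LS_Instrument calibration = 20−8 = 12
LF_Recruitment = min(LS_Data cleaning=13, LS_Internal review=19) = 13; LS_Recruitment = 13−3 = 10
LF_IRB approval = min(LS_Data collection=5, LS_Analysis=19) = 5; LS_IRB approval = 5−5 = 0
Slack_Instrument calibration = LS_Instrument calibration − ES_Instrument calibration = 12 − 0 = 12

12 days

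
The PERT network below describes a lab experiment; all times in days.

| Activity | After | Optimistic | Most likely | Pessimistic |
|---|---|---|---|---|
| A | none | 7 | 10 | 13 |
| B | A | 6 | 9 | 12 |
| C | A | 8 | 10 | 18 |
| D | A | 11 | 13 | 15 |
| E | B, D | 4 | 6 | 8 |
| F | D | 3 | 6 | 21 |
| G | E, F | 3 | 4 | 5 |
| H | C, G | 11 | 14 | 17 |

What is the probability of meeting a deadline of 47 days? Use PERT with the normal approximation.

te_A = (7 + 4·10 + 13)/6 = 60/6 = 10; σ²_A = ((13−7)/6)² = 1.000
te_B = (6 + 4·9 + 12)/6 = 54/6 = 9; σ²_B = ((12−6)/6)² = 1.000
te_C = (8 + 4·10 + 18)/6 = 66/6 = 11; σ²_C = ((18−8)/6)² = 2.778
te_D = (11 + 4·13 + 15)/6 = 78/6 = 13; σ²_D = ((15−11)/6)² = 0.444
te_E = (4 + 4·6 + 8)/6 = 36/6 = 6; σ²_E = ((8−4)/6)² = 0.444
te_F = (3 + 4·6 + 21)/6 = 48/6 = 8; σ²_F = ((21−3)/6)² = 9.000
te_G = (3 + 4·4 + 5)/6 = 24/6 = 4; σ²_G = ((5−3)/6)² = 0.111
te_H = (11 + 4·14 + 17)/6 = 84/6 = 14; σ²_H = ((17−11)/6)² = 1.000

Forward pass:
ES_A = 0; EF_A = 10
ES_B = 10; EF_B = 10+9 = 19
ES_C = 10; EF_C = 10+11 = 21
ES_D = 10; EF_D = 10+13 = 23
ES_E = max(EF_B=19, EF_D=23) = 23; EF_E = 23+6 = 29
ES_F = 23; EF_F = 23+8 = 31
ES_G = max(EF_E=29, EF_F=31) = 31; EF_G = 31+4 = 35
ES_H = max(EF_C=21, EF_G=35) = 35; EF_H = 35+14 = 49
Expected project duration μ = 49 days. Critical path: A → D → F → G → H.

Variance along critical path = 1.000 + 0.444 + 9.000 + 0.111 + 1.000 = 11.556; σ = √11.556 = 3.399 days.
Z = (47 − 49) / 3.399 = -0.588
P(T ≤ 47) = Φ(-0.588) ≈ 0.278

0.278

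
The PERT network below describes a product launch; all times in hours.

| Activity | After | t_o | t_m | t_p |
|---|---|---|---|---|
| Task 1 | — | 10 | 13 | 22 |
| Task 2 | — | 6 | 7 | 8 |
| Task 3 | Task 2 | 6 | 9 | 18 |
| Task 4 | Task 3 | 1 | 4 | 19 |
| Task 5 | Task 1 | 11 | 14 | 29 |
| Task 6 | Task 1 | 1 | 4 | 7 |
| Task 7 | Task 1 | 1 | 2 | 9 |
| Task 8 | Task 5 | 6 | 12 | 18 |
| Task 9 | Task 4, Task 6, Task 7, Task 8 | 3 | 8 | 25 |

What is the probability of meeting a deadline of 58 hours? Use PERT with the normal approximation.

te_Task 1 = (10 + 4·13 + 22)/6 = 84/6 = 14; σ²_Task 1 = ((22−10)/6)² = 4.000
te_Task 2 = (6 + 4·7 + 8)/6 = 42/6 = 7; σ²_Task 2 = ((8−6)/6)² = 0.111
te_Task 3 = (6 + 4·9 + 18)/6 = 60/6 = 10; σ²_Task 3 = ((18−6)/6)² = 4.000
te_Task 4 = (1 + 4·4 + 19)/6 = 36/6 = 6; σ²_Task 4 = ((19−1)/6)² = 9.000
te_Task 5 = (11 + 4·14 + 29)/6 = 96/6 = 16; σ²_Task 5 = ((29−11)/6)² = 9.000
te_Task 6 = (1 + 4·4 + 7)/6 = 24/6 = 4; σ²_Task 6 = ((7−1)/6)² = 1.000
te_Task 7 = (1 + 4·2 + 9)/6 = 18/6 = 3; σ²_Task 7 = ((9−1)/6)² = 1.778
te_Task 8 = (6 + 4·12 + 18)/6 = 72/6 = 12; σ²_Task 8 = ((18−6)/6)² = 4.000
te_Task 9 = (3 + 4·8 + 25)/6 = 60/6 = 10; σ²_Task 9 = ((25−3)/6)² = 13.444

Forward pass:
ES_Task 1 = 0; EF_Task 1 = 14
ES_Task 2 = 0; EF_Task 2 = 7
ES_Task 3 = 7; EF_Task 3 = 7+10 = 17
ES_Task 4 = 17; EF_Task 4 = 17+6 = 23
ES_Task 5 = 14; EF_Task 5 = 14+16 = 30
ES_Task 6 = 14; EF_Task 6 = 14+4 = 18
ES_Task 7 = 14; EF_Task 7 = 14+3 = 17
ES_Task 8 = 30; EF_Task 8 = 30+12 = 42
ES_Task 9 = max(EF_Task 4=23, EF_Task 6=18, EF_Task 7=17, EF_Task 8=42) = 42; EF_Task 9 = 42+10 = 52
Expected project duration μ = 52 hours. Critical path: Task 1 → Task 5 → Task 8 → Task 9.

Variance along critical path = 4.000 + 9.000 + 4.000 + 13.444 = 30.444; σ = √30.444 = 5.518 hours.
Z = (58 − 52) / 5.518 = 1.087
P(T ≤ 58) = Φ(1.087) ≈ 0.862

0.862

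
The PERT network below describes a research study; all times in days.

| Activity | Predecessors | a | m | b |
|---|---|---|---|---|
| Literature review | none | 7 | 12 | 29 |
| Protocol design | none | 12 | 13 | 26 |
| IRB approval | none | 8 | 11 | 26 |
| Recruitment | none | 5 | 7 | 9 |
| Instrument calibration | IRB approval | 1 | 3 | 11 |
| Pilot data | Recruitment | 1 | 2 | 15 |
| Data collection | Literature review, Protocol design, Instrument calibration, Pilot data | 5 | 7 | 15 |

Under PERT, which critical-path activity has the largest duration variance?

IRB approval

te_Literature review = (7 + 4·12 + 29)/6 = 84/6 = 14; σ²_Literature review = ((29−7)/6)² = 13.444
te_Protocol design = (12 + 4·13 + 26)/6 = 90/6 = 15; σ²_Protocol design = ((26−12)/6)² = 5.444
te_IRB approval = (8 + 4·11 + 26)/6 = 78/6 = 13; σ²_IRB approval = ((26−8)/6)² = 9.000
te_Recruitment = (5 + 4·7 + 9)/6 = 42/6 = 7; σ²_Recruitment = ((9−5)/6)² = 0.444
te_Instrument calibration = (1 + 4·3 + 11)/6 = 24/6 = 4; σ²_Instrument calibration = ((11−1)/6)² = 2.778
te_Pilot data = (1 + 4·2 + 15)/6 = 24/6 = 4; σ²_Pilot data = ((15−1)/6)² = 5.444
te_Data collection = (5 + 4·7 + 15)/6 = 48/6 = 8; σ²_Data collection = ((15−5)/6)² = 2.778

Forward pass:
ES_Literature review = 0; EF_Literature review = 14
ES_Protocol design = 0; EF_Protocol design = 15
ES_IRB approval = 0; EF_IRB approval = 13
ES_Recruitment = 0; EF_Recruitment = 7
ES_Instrument calibration = 13; EF_Instrument calibration = 13+4 = 17
ES_Pilot data = 7; EF_Pilot data = 7+4 = 11
ES_Data collection = max(EF_Literature review=14, EF_Protocol design=15, EF_Instrument calibration=17, EF_Pilot data=11) = 17; EF_Data collection = 17+8 = 25
Expected project duration μ = 25 days. Critical path: IRB approval → Instrument calibration → Data collection.

Variances on critical path: σ²_IRB approval=9.000, σ²_Instrument calibration=2.778, σ²_Data collection=2.778.
Largest is σ²_IRB approval = 9.000.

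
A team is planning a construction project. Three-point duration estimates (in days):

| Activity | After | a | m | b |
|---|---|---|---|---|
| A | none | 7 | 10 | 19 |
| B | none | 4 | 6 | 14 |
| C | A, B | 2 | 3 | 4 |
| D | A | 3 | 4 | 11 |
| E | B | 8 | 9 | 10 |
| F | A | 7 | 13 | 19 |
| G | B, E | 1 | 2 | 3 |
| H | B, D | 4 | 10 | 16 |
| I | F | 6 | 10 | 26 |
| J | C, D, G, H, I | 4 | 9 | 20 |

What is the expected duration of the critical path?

46 days

te_A = (7 + 4·10 + 19)/6 = 66/6 = 11
te_B = (4 + 4·6 + 14)/6 = 42/6 = 7
te_C = (2 + 4·3 + 4)/6 = 18/6 = 3
te_D = (3 + 4·4 + 11)/6 = 30/6 = 5
te_E = (8 + 4·9 + 10)/6 = 54/6 = 9
te_F = (7 + 4·13 + 19)/6 = 78/6 = 13
te_G = (1 + 4·2 + 3)/6 = 12/6 = 2
te_H = (4 + 4·10 + 16)/6 = 60/6 = 10
te_I = (6 + 4·10 + 26)/6 = 72/6 = 12
te_J = (4 + 4·9 + 20)/6 = 60/6 = 10

Forward pass:
ES_A = 0; EF_A = 11
ES_B = 0; EF_B = 7
ES_C = max(EF_A=11, EF_B=7) = 11; EF_C = 11+3 = 14
ES_D = 11; EF_D = 11+5 = 16
ES_E = 7; EF_E = 7+9 = 16
ES_F = 11; EF_F = 11+13 = 24
ES_G = max(EF_B=7, EF_E=16) = 16; EF_G = 16+2 = 18
ES_H = max(EF_B=7, EF_D=16) = 16; EF_H = 16+10 = 26
ES_I = 24; EF_I = 24+12 = 36
ES_J = max(EF_C=14, EF_D=16, EF_G=18, EF_H=26, EF_I=36) = 36; EF_J = 36+10 = 46
Expected project duration μ = 46 days. Critical path: A → F → I → J.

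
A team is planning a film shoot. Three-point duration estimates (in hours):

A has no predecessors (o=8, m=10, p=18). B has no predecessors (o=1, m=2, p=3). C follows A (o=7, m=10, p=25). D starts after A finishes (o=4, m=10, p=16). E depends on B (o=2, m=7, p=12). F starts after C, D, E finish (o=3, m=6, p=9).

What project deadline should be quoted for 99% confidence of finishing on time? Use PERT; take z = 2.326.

te_A = (8 + 4·10 + 18)/6 = 66/6 = 11; σ²_A = ((18−8)/6)² = 2.778
te_B = (1 + 4·2 + 3)/6 = 12/6 = 2; σ²_B = ((3−1)/6)² = 0.111
te_C = (7 + 4·10 + 25)/6 = 72/6 = 12; σ²_C = ((25−7)/6)² = 9.000
te_D = (4 + 4·10 + 16)/6 = 60/6 = 10; σ²_D = ((16−4)/6)² = 4.000
te_E = (2 + 4·7 + 12)/6 = 42/6 = 7; σ²_E = ((12−2)/6)² = 2.778
te_F = (3 + 4·6 + 9)/6 = 36/6 = 6; σ²_F = ((9−3)/6)² = 1.000

Forward pass:
ES_A = 0; EF_A = 11
ES_B = 0; EF_B = 2
ES_C = 11; EF_C = 11+12 = 23
ES_D = 11; EF_D = 11+10 = 21
ES_E = 2; EF_E = 2+7 = 9
ES_F = max(EF_C=23, EF_D=21, EF_E=9) = 23; EF_F = 23+6 = 29
Expected project duration μ = 29 hours. Critical path: A → C → F.

Variance along critical path = 2.778 + 9.000 + 1.000 = 12.778; σ = 3.575 hours.
D = μ + z·σ = 29 + 2.326·3.575 = 37.3 hours

37.3 hours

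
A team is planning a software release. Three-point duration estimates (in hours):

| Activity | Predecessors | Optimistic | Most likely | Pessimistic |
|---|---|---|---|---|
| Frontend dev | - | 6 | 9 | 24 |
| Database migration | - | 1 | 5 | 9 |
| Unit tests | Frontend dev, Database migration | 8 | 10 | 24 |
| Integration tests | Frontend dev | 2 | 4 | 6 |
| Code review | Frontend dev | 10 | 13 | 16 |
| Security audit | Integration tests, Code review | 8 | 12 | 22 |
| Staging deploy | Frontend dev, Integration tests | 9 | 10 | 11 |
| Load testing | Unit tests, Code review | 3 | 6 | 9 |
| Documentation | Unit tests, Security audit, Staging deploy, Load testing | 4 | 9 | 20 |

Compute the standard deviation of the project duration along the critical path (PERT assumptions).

4.75 hours

te_Frontend dev = (6 + 4·9 + 24)/6 = 66/6 = 11; σ²_Frontend dev = ((24−6)/6)² = 9.000
te_Database migration = (1 + 4·5 + 9)/6 = 30/6 = 5; σ²_Database migration = ((9−1)/6)² = 1.778
te_Unit tests = (8 + 4·10 + 24)/6 = 72/6 = 12; σ²_Unit tests = ((24−8)/6)² = 7.111
te_Integration tests = (2 + 4·4 + 6)/6 = 24/6 = 4; σ²_Integration tests = ((6−2)/6)² = 0.444
te_Code review = (10 + 4·13 + 16)/6 = 78/6 = 13; σ²_Code review = ((16−10)/6)² = 1.000
te_Security audit = (8 + 4·12 + 22)/6 = 78/6 = 13; σ²_Security audit = ((22−8)/6)² = 5.444
te_Staging deploy = (9 + 4·10 + 11)/6 = 60/6 = 10; σ²_Staging deploy = ((11−9)/6)² = 0.111
te_Load testing = (3 + 4·6 + 9)/6 = 36/6 = 6; σ²_Load testing = ((9−3)/6)² = 1.000
te_Documentation = (4 + 4·9 + 20)/6 = 60/6 = 10; σ²_Documentation = ((20−4)/6)² = 7.111

Forward pass:
ES_Frontend dev = 0; EF_Frontend dev = 11
ES_Database migration = 0; EF_Database migration = 5
ES_Unit tests = max(EF_Frontend dev=11, EF_Database migration=5) = 11; EF_Unit tests = 11+12 = 23
ES_Integration tests = 11; EF_Integration tests = 11+4 = 15
ES_Code review = 11; EF_Code review = 11+13 = 24
ES_Security audit = max(EF_Integration tests=15, EF_Code review=24) = 24; EF_Security audit = 24+13 = 37
ES_Staging deploy = max(EF_Frontend dev=11, EF_Integration tests=15) = 15; EF_Staging deploy = 15+10 = 25
ES_Load testing = max(EF_Unit tests=23, EF_Code review=24) = 24; EF_Load testing = 24+6 = 30
ES_Documentation = max(EF_Unit tests=23, EF_Security audit=37, EF_Staging deploy=25, EF_Load testing=30) = 37; EF_Documentation = 37+10 = 47
Expected project duration μ = 47 hours. Critical path: Frontend dev → Code review → Security audit → Documentation.

Variance along critical path = 9.000 + 1.000 + 5.444 + 7.111 = 22.556
σ = √22.556 = 4.749 hours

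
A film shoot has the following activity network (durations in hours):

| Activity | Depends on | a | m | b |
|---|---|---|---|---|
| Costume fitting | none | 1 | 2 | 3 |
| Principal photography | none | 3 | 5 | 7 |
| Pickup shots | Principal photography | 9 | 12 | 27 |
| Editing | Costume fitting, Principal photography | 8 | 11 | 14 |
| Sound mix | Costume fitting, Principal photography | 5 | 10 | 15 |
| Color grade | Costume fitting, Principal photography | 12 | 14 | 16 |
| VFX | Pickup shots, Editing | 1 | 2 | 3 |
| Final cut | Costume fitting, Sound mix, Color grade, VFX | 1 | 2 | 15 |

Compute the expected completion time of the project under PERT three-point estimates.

te_Costume fitting = (1 + 4·2 + 3)/6 = 12/6 = 2
te_Principal photography = (3 + 4·5 + 7)/6 = 30/6 = 5
te_Pickup shots = (9 + 4·12 + 27)/6 = 84/6 = 14
te_Editing = (8 + 4·11 + 14)/6 = 66/6 = 11
te_Sound mix = (5 + 4·10 + 15)/6 = 60/6 = 10
te_Color grade = (12 + 4·14 + 16)/6 = 84/6 = 14
te_VFX = (1 + 4·2 + 3)/6 = 12/6 = 2
te_Final cut = (1 + 4·2 + 15)/6 = 24/6 = 4

Forward pass:
ES_Costume fitting = 0; EF_Costume fitting = 2
ES_Principal photography = 0; EF_Principal photography = 5
ES_Pickup shots = 5; EF_Pickup shots = 5+14 = 19
ES_Editing = max(EF_Costume fitting=2, EF_Principal photography=5) = 5; EF_Editing = 5+11 = 16
ES_Sound mix = max(EF_Costume fitting=2, EF_Principal photography=5) = 5; EF_Sound mix = 5+10 = 15
ES_Color grade = max(EF_Costume fitting=2, EF_Principal photography=5) = 5; EF_Color grade = 5+14 = 19
ES_VFX = max(EF_Pickup shots=19, EF_Editing=16) = 19; EF_VFX = 19+2 = 21
ES_Final cut = max(EF_Costume fitting=2, EF_Sound mix=15, EF_Color grade=19, EF_VFX=21) = 21; EF_Final cut = 21+4 = 25
Expected project duration μ = 25 hours. Critical path: Principal photography → Pickup shots → VFX → Final cut.

25 hours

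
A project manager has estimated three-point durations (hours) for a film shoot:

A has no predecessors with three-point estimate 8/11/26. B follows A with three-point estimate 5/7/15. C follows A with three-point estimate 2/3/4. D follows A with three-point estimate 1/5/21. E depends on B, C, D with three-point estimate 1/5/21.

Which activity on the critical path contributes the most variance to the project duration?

te_A = (8 + 4·11 + 26)/6 = 78/6 = 13; σ²_A = ((26−8)/6)² = 9.000
te_B = (5 + 4·7 + 15)/6 = 48/6 = 8; σ²_B = ((15−5)/6)² = 2.778
te_C = (2 + 4·3 + 4)/6 = 18/6 = 3; σ²_C = ((4−2)/6)² = 0.111
te_D = (1 + 4·5 + 21)/6 = 42/6 = 7; σ²_D = ((21−1)/6)² = 11.111
te_E = (1 + 4·5 + 21)/6 = 42/6 = 7; σ²_E = ((21−1)/6)² = 11.111

Forward pass:
ES_A = 0; EF_A = 13
ES_B = 13; EF_B = 13+8 = 21
ES_C = 13; EF_C = 13+3 = 16
ES_D = 13; EF_D = 13+7 = 20
ES_E = max(EF_B=21, EF_C=16, EF_D=20) = 21; EF_E = 21+7 = 28
Expected project duration μ = 28 hours. Critical path: A → B → E.

Variances on critical path: σ²_A=9.000, σ²_B=2.778, σ²_E=11.111.
Largest is σ²_E = 11.111.

E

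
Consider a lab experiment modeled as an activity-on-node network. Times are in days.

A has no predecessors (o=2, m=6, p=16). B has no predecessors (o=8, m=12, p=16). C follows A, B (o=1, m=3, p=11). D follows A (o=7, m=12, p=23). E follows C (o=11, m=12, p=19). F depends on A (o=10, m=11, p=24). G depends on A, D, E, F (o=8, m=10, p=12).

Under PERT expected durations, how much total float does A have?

te_A = (2 + 4·6 + 16)/6 = 42/6 = 7
te_B = (8 + 4·12 + 16)/6 = 72/6 = 12
te_C = (1 + 4·3 + 11)/6 = 24/6 = 4
te_D = (7 + 4·12 + 23)/6 = 78/6 = 13
te_E = (11 + 4·12 + 19)/6 = 78/6 = 13
te_F = (10 + 4·11 + 24)/6 = 78/6 = 13
te_G = (8 + 4·10 + 12)/6 = 60/6 = 10

Forward pass:
ES_A = 0; EF_A = 7
ES_B = 0; EF_B = 12
ES_C = max(EF_A=7, EF_B=12) = 12; EF_C = 12+4 = 16
ES_D = 7; EF_D = 7+13 = 20
ES_E = 16; EF_E = 16+13 = 29
ES_F = 7; EF_F = 7+13 = 20
ES_G = max(EF_A=7, EF_D=20, EF_E=29, EF_F=20) = 29; EF_G = 29+10 = 39
Expected project duration μ = 39 days. Critical path: B → C → E → G.

Backward pass:
LF_G = 39; LS_G = 39−10 = 29
LF_F = LS_G = 29; LS_F = 29−13 = 16
LF_E = LS_G = 29; LS_E = 29−13 = 16
LF_D = LS_G = 29; LS_D = 29−13 = 16
LF_C = LS_E = 16; LS_C = 16−4 = 12
LF_B = LS_C = 12; LS_B = 12−12 = 0
LF_A = min(LS_C=12, LS_D=16, LS_F=16, LS_G=29) = 12; LS_A = 12−7 = 5
Slack_A = LS_A − ES_A = 5 − 0 = 5

5 days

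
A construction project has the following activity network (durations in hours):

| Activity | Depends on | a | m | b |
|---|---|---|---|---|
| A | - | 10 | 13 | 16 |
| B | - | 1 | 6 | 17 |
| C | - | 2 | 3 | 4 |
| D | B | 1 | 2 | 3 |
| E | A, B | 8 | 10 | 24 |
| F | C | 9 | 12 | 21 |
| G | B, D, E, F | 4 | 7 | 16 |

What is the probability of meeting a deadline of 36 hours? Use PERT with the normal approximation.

te_A = (10 + 4·13 + 16)/6 = 78/6 = 13; σ²_A = ((16−10)/6)² = 1.000
te_B = (1 + 4·6 + 17)/6 = 42/6 = 7; σ²_B = ((17−1)/6)² = 7.111
te_C = (2 + 4·3 + 4)/6 = 18/6 = 3; σ²_C = ((4−2)/6)² = 0.111
te_D = (1 + 4·2 + 3)/6 = 12/6 = 2; σ²_D = ((3−1)/6)² = 0.111
te_E = (8 + 4·10 + 24)/6 = 72/6 = 12; σ²_E = ((24−8)/6)² = 7.111
te_F = (9 + 4·12 + 21)/6 = 78/6 = 13; σ²_F = ((21−9)/6)² = 4.000
te_G = (4 + 4·7 + 16)/6 = 48/6 = 8; σ²_G = ((16−4)/6)² = 4.000

Forward pass:
ES_A = 0; EF_A = 13
ES_B = 0; EF_B = 7
ES_C = 0; EF_C = 3
ES_D = 7; EF_D = 7+2 = 9
ES_E = max(EF_A=13, EF_B=7) = 13; EF_E = 13+12 = 25
ES_F = 3; EF_F = 3+13 = 16
ES_G = max(EF_B=7, EF_D=9, EF_E=25, EF_F=16) = 25; EF_G = 25+8 = 33
Expected project duration μ = 33 hours. Critical path: A → E → G.

Variance along critical path = 1.000 + 7.111 + 4.000 = 12.111; σ = √12.111 = 3.480 hours.
Z = (36 − 33) / 3.480 = 0.862
P(T ≤ 36) = Φ(0.862) ≈ 0.806

0.806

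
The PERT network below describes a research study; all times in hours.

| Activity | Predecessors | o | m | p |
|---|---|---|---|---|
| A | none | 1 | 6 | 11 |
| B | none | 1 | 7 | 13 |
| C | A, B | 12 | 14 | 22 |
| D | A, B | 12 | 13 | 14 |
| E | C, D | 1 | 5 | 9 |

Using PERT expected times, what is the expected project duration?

27 hours

te_A = (1 + 4·6 + 11)/6 = 36/6 = 6
te_B = (1 + 4·7 + 13)/6 = 42/6 = 7
te_C = (12 + 4·14 + 22)/6 = 90/6 = 15
te_D = (12 + 4·13 + 14)/6 = 78/6 = 13
te_E = (1 + 4·5 + 9)/6 = 30/6 = 5

Forward pass:
ES_A = 0; EF_A = 6
ES_B = 0; EF_B = 7
ES_C = max(EF_A=6, EF_B=7) = 7; EF_C = 7+15 = 22
ES_D = max(EF_A=6, EF_B=7) = 7; EF_D = 7+13 = 20
ES_E = max(EF_C=22, EF_D=20) = 22; EF_E = 22+5 = 27
Expected project duration μ = 27 hours. Critical path: B → C → E.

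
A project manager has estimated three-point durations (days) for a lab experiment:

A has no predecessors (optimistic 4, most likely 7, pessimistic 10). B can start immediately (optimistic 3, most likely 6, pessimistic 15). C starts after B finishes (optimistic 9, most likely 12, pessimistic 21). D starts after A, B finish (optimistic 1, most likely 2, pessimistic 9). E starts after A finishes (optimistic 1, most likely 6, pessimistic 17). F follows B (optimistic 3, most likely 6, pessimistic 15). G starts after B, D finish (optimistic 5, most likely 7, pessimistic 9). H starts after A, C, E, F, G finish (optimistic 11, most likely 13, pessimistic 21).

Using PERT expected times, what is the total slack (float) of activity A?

3 days

te_A = (4 + 4·7 + 10)/6 = 42/6 = 7
te_B = (3 + 4·6 + 15)/6 = 42/6 = 7
te_C = (9 + 4·12 + 21)/6 = 78/6 = 13
te_D = (1 + 4·2 + 9)/6 = 18/6 = 3
te_E = (1 + 4·6 + 17)/6 = 42/6 = 7
te_F = (3 + 4·6 + 15)/6 = 42/6 = 7
te_G = (5 + 4·7 + 9)/6 = 42/6 = 7
te_H = (11 + 4·13 + 21)/6 = 84/6 = 14

Forward pass:
ES_A = 0; EF_A = 7
ES_B = 0; EF_B = 7
ES_C = 7; EF_C = 7+13 = 20
ES_D = max(EF_A=7, EF_B=7) = 7; EF_D = 7+3 = 10
ES_E = 7; EF_E = 7+7 = 14
ES_F = 7; EF_F = 7+7 = 14
ES_G = max(EF_B=7, EF_D=10) = 10; EF_G = 10+7 = 17
ES_H = max(EF_A=7, EF_C=20, EF_E=14, EF_F=14, EF_G=17) = 20; EF_H = 20+14 = 34
Expected project duration μ = 34 days. Critical path: B → C → H.

Backward pass:
LF_H = 34; LS_H = 34−14 = 20
LF_G = LS_H = 20; LS_G = 20−7 = 13
LF_F = LS_H = 20; LS_F = 20−7 = 13
LF_E = LS_H = 20; LS_E = 20−7 = 13
LF_D = LS_G = 13; LS_D = 13−3 = 10
LF_C = LS_H = 20; LS_C = 20−13 = 7
LF_B = min(LS_C=7, LS_D=10, LS_F=13, LS_G=13) = 7; LS_B = 7−7 = 0
LF_A = min(LS_D=10, LS_E=13, LS_H=20) = 10; LS_A = 10−7 = 3
Slack_A = LS_A − ES_A = 3 − 0 = 3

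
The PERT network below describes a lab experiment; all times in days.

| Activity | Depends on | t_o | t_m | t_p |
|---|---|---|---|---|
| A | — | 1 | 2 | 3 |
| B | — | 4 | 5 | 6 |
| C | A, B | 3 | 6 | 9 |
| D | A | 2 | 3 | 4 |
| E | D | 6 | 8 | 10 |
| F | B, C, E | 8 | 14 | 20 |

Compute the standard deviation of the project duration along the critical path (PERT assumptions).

2.16 days

te_A = (1 + 4·2 + 3)/6 = 12/6 = 2; σ²_A = ((3−1)/6)² = 0.111
te_B = (4 + 4·5 + 6)/6 = 30/6 = 5; σ²_B = ((6−4)/6)² = 0.111
te_C = (3 + 4·6 + 9)/6 = 36/6 = 6; σ²_C = ((9−3)/6)² = 1.000
te_D = (2 + 4·3 + 4)/6 = 18/6 = 3; σ²_D = ((4−2)/6)² = 0.111
te_E = (6 + 4·8 + 10)/6 = 48/6 = 8; σ²_E = ((10−6)/6)² = 0.444
te_F = (8 + 4·14 + 20)/6 = 84/6 = 14; σ²_F = ((20−8)/6)² = 4.000

Forward pass:
ES_A = 0; EF_A = 2
ES_B = 0; EF_B = 5
ES_C = max(EF_A=2, EF_B=5) = 5; EF_C = 5+6 = 11
ES_D = 2; EF_D = 2+3 = 5
ES_E = 5; EF_E = 5+8 = 13
ES_F = max(EF_B=5, EF_C=11, EF_E=13) = 13; EF_F = 13+14 = 27
Expected project duration μ = 27 days. Critical path: A → D → E → F.

Variance along critical path = 0.111 + 0.111 + 0.444 + 4.000 = 4.667
σ = √4.667 = 2.160 days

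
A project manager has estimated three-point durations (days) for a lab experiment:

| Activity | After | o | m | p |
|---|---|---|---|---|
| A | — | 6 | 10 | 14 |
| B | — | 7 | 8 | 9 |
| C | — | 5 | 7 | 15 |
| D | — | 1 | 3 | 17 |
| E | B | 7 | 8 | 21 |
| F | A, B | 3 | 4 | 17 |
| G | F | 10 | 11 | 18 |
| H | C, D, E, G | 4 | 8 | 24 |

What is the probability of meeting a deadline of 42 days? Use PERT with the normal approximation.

te_A = (6 + 4·10 + 14)/6 = 60/6 = 10; σ²_A = ((14−6)/6)² = 1.778
te_B = (7 + 4·8 + 9)/6 = 48/6 = 8; σ²_B = ((9−7)/6)² = 0.111
te_C = (5 + 4·7 + 15)/6 = 48/6 = 8; σ²_C = ((15−5)/6)² = 2.778
te_D = (1 + 4·3 + 17)/6 = 30/6 = 5; σ²_D = ((17−1)/6)² = 7.111
te_E = (7 + 4·8 + 21)/6 = 60/6 = 10; σ²_E = ((21−7)/6)² = 5.444
te_F = (3 + 4·4 + 17)/6 = 36/6 = 6; σ²_F = ((17−3)/6)² = 5.444
te_G = (10 + 4·11 + 18)/6 = 72/6 = 12; σ²_G = ((18−10)/6)² = 1.778
te_H = (4 + 4·8 + 24)/6 = 60/6 = 10; σ²_H = ((24−4)/6)² = 11.111

Forward pass:
ES_A = 0; EF_A = 10
ES_B = 0; EF_B = 8
ES_C = 0; EF_C = 8
ES_D = 0; EF_D = 5
ES_E = 8; EF_E = 8+10 = 18
ES_F = max(EF_A=10, EF_B=8) = 10; EF_F = 10+6 = 16
ES_G = 16; EF_G = 16+12 = 28
ES_H = max(EF_C=8, EF_D=5, EF_E=18, EF_G=28) = 28; EF_H = 28+10 = 38
Expected project duration μ = 38 days. Critical path: A → F → G → H.

Variance along critical path = 1.778 + 5.444 + 1.778 + 11.111 = 20.111; σ = √20.111 = 4.485 days.
Z = (42 − 38) / 4.485 = 0.892
P(T ≤ 42) = Φ(0.892) ≈ 0.814

0.814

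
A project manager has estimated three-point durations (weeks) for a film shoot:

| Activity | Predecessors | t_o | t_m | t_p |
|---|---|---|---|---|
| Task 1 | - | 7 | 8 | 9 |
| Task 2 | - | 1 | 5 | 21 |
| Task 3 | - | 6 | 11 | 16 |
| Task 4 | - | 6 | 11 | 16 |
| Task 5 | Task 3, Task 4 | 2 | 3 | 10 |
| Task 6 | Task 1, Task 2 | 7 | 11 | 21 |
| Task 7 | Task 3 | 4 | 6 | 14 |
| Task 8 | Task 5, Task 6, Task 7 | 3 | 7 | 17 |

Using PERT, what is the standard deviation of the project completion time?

3.32 weeks

te_Task 1 = (7 + 4·8 + 9)/6 = 48/6 = 8; σ²_Task 1 = ((9−7)/6)² = 0.111
te_Task 2 = (1 + 4·5 + 21)/6 = 42/6 = 7; σ²_Task 2 = ((21−1)/6)² = 11.111
te_Task 3 = (6 + 4·11 + 16)/6 = 66/6 = 11; σ²_Task 3 = ((16−6)/6)² = 2.778
te_Task 4 = (6 + 4·11 + 16)/6 = 66/6 = 11; σ²_Task 4 = ((16−6)/6)² = 2.778
te_Task 5 = (2 + 4·3 + 10)/6 = 24/6 = 4; σ²_Task 5 = ((10−2)/6)² = 1.778
te_Task 6 = (7 + 4·11 + 21)/6 = 72/6 = 12; σ²_Task 6 = ((21−7)/6)² = 5.444
te_Task 7 = (4 + 4·6 + 14)/6 = 42/6 = 7; σ²_Task 7 = ((14−4)/6)² = 2.778
te_Task 8 = (3 + 4·7 + 17)/6 = 48/6 = 8; σ²_Task 8 = ((17−3)/6)² = 5.444

Forward pass:
ES_Task 1 = 0; EF_Task 1 = 8
ES_Task 2 = 0; EF_Task 2 = 7
ES_Task 3 = 0; EF_Task 3 = 11
ES_Task 4 = 0; EF_Task 4 = 11
ES_Task 5 = max(EF_Task 3=11, EF_Task 4=11) = 11; EF_Task 5 = 11+4 = 15
ES_Task 6 = max(EF_Task 1=8, EF_Task 2=7) = 8; EF_Task 6 = 8+12 = 20
ES_Task 7 = 11; EF_Task 7 = 11+7 = 18
ES_Task 8 = max(EF_Task 5=15, EF_Task 6=20, EF_Task 7=18) = 20; EF_Task 8 = 20+8 = 28
Expected project duration μ = 28 weeks. Critical path: Task 1 → Task 6 → Task 8.

Variance along critical path = 0.111 + 5.444 + 5.444 = 11.000
σ = √11.000 = 3.317 weeks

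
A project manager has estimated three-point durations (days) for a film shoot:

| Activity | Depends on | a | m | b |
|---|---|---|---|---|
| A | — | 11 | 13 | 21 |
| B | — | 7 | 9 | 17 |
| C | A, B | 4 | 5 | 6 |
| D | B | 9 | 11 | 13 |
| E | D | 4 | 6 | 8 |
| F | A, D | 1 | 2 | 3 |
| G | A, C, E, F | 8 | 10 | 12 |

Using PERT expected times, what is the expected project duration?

te_A = (11 + 4·13 + 21)/6 = 84/6 = 14
te_B = (7 + 4·9 + 17)/6 = 60/6 = 10
te_C = (4 + 4·5 + 6)/6 = 30/6 = 5
te_D = (9 + 4·11 + 13)/6 = 66/6 = 11
te_E = (4 + 4·6 + 8)/6 = 36/6 = 6
te_F = (1 + 4·2 + 3)/6 = 12/6 = 2
te_G = (8 + 4·10 + 12)/6 = 60/6 = 10

Forward pass:
ES_A = 0; EF_A = 14
ES_B = 0; EF_B = 10
ES_C = max(EF_A=14, EF_B=10) = 14; EF_C = 14+5 = 19
ES_D = 10; EF_D = 10+11 = 21
ES_E = 21; EF_E = 21+6 = 27
ES_F = max(EF_A=14, EF_D=21) = 21; EF_F = 21+2 = 23
ES_G = max(EF_A=14, EF_C=19, EF_E=27, EF_F=23) = 27; EF_G = 27+10 = 37
Expected project duration μ = 37 days. Critical path: B → D → E → G.

37 days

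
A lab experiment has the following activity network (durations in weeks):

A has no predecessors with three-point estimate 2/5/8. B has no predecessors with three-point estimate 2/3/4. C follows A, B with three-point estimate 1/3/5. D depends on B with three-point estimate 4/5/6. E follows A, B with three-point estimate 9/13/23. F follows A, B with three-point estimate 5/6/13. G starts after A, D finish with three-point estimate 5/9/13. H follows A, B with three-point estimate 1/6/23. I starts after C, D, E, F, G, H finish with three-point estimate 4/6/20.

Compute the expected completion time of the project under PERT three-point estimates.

te_A = (2 + 4·5 + 8)/6 = 30/6 = 5
te_B = (2 + 4·3 + 4)/6 = 18/6 = 3
te_C = (1 + 4·3 + 5)/6 = 18/6 = 3
te_D = (4 + 4·5 + 6)/6 = 30/6 = 5
te_E = (9 + 4·13 + 23)/6 = 84/6 = 14
te_F = (5 + 4·6 + 13)/6 = 42/6 = 7
te_G = (5 + 4·9 + 13)/6 = 54/6 = 9
te_H = (1 + 4·6 + 23)/6 = 48/6 = 8
te_I = (4 + 4·6 + 20)/6 = 48/6 = 8

Forward pass:
ES_A = 0; EF_A = 5
ES_B = 0; EF_B = 3
ES_C = max(EF_A=5, EF_B=3) = 5; EF_C = 5+3 = 8
ES_D = 3; EF_D = 3+5 = 8
ES_E = max(EF_A=5, EF_B=3) = 5; EF_E = 5+14 = 19
ES_F = max(EF_A=5, EF_B=3) = 5; EF_F = 5+7 = 12
ES_G = max(EF_A=5, EF_D=8) = 8; EF_G = 8+9 = 17
ES_H = max(EF_A=5, EF_B=3) = 5; EF_H = 5+8 = 13
ES_I = max(EF_C=8, EF_D=8, EF_E=19, EF_F=12, EF_G=17, EF_H=13) = 19; EF_I = 19+8 = 27
Expected project duration μ = 27 weeks. Critical path: A → E → I.

27 weeks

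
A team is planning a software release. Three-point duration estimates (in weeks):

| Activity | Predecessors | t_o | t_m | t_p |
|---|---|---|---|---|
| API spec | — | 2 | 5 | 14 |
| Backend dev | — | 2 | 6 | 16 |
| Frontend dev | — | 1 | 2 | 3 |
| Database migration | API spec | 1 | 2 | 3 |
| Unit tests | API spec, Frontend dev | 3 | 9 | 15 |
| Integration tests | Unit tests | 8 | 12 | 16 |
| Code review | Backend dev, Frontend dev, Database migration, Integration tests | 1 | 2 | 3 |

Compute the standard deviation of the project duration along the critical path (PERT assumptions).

te_API spec = (2 + 4·5 + 14)/6 = 36/6 = 6; σ²_API spec = ((14−2)/6)² = 4.000
te_Backend dev = (2 + 4·6 + 16)/6 = 42/6 = 7; σ²_Backend dev = ((16−2)/6)² = 5.444
te_Frontend dev = (1 + 4·2 + 3)/6 = 12/6 = 2; σ²_Frontend dev = ((3−1)/6)² = 0.111
te_Database migration = (1 + 4·2 + 3)/6 = 12/6 = 2; σ²_Database migration = ((3−1)/6)² = 0.111
te_Unit tests = (3 + 4·9 + 15)/6 = 54/6 = 9; σ²_Unit tests = ((15−3)/6)² = 4.000
te_Integration tests = (8 + 4·12 + 16)/6 = 72/6 = 12; σ²_Integration tests = ((16−8)/6)² = 1.778
te_Code review = (1 + 4·2 + 3)/6 = 12/6 = 2; σ²_Code review = ((3−1)/6)² = 0.111

Forward pass:
ES_API spec = 0; EF_API spec = 6
ES_Backend dev = 0; EF_Backend dev = 7
ES_Frontend dev = 0; EF_Frontend dev = 2
ES_Database migration = 6; EF_Database migration = 6+2 = 8
ES_Unit tests = max(EF_API spec=6, EF_Frontend dev=2) = 6; EF_Unit tests = 6+9 = 15
ES_Integration tests = 15; EF_Integration tests = 15+12 = 27
ES_Code review = max(EF_Backend dev=7, EF_Frontend dev=2, EF_Database migration=8, EF_Integration tests=27) = 27; EF_Code review = 27+2 = 29
Expected project duration μ = 29 weeks. Critical path: API spec → Unit tests → Integration tests → Code review.

Variance along critical path = 4.000 + 4.000 + 1.778 + 0.111 = 9.889
σ = √9.889 = 3.145 weeks

3.14 weeks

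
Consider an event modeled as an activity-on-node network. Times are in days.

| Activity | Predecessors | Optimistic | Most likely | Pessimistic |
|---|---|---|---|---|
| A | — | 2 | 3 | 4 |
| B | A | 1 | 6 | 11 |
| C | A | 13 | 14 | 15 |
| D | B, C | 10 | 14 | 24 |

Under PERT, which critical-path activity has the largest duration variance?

te_A = (2 + 4·3 + 4)/6 = 18/6 = 3; σ²_A = ((4−2)/6)² = 0.111
te_B = (1 + 4·6 + 11)/6 = 36/6 = 6; σ²_B = ((11−1)/6)² = 2.778
te_C = (13 + 4·14 + 15)/6 = 84/6 = 14; σ²_C = ((15−13)/6)² = 0.111
te_D = (10 + 4·14 + 24)/6 = 90/6 = 15; σ²_D = ((24−10)/6)² = 5.444

Forward pass:
ES_A = 0; EF_A = 3
ES_B = 3; EF_B = 3+6 = 9
ES_C = 3; EF_C = 3+14 = 17
ES_D = max(EF_B=9, EF_C=17) = 17; EF_D = 17+15 = 32
Expected project duration μ = 32 days. Critical path: A → C → D.

Variances on critical path: σ²_A=0.111, σ²_C=0.111, σ²_D=5.444.
Largest is σ²_D = 5.444.

D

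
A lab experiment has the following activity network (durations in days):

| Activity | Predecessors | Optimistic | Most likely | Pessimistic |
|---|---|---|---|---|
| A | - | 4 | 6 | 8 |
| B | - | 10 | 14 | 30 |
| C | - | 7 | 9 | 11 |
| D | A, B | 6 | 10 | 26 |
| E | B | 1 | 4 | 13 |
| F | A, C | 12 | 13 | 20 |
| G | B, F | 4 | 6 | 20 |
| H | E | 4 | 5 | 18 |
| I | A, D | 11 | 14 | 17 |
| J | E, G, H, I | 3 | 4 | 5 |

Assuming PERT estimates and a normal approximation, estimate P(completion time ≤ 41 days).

te_A = (4 + 4·6 + 8)/6 = 36/6 = 6; σ²_A = ((8−4)/6)² = 0.444
te_B = (10 + 4·14 + 30)/6 = 96/6 = 16; σ²_B = ((30−10)/6)² = 11.111
te_C = (7 + 4·9 + 11)/6 = 54/6 = 9; σ²_C = ((11−7)/6)² = 0.444
te_D = (6 + 4·10 + 26)/6 = 72/6 = 12; σ²_D = ((26−6)/6)² = 11.111
te_E = (1 + 4·4 + 13)/6 = 30/6 = 5; σ²_E = ((13−1)/6)² = 4.000
te_F = (12 + 4·13 + 20)/6 = 84/6 = 14; σ²_F = ((20−12)/6)² = 1.778
te_G = (4 + 4·6 + 20)/6 = 48/6 = 8; σ²_G = ((20−4)/6)² = 7.111
te_H = (4 + 4·5 + 18)/6 = 42/6 = 7; σ²_H = ((18−4)/6)² = 5.444
te_I = (11 + 4·14 + 17)/6 = 84/6 = 14; σ²_I = ((17−11)/6)² = 1.000
te_J = (3 + 4·4 + 5)/6 = 24/6 = 4; σ²_J = ((5−3)/6)² = 0.111

Forward pass:
ES_A = 0; EF_A = 6
ES_B = 0; EF_B = 16
ES_C = 0; EF_C = 9
ES_D = max(EF_A=6, EF_B=16) = 16; EF_D = 16+12 = 28
ES_E = 16; EF_E = 16+5 = 21
ES_F = max(EF_A=6, EF_C=9) = 9; EF_F = 9+14 = 23
ES_G = max(EF_B=16, EF_F=23) = 23; EF_G = 23+8 = 31
ES_H = 21; EF_H = 21+7 = 28
ES_I = max(EF_A=6, EF_D=28) = 28; EF_I = 28+14 = 42
ES_J = max(EF_E=21, EF_G=31, EF_H=28, EF_I=42) = 42; EF_J = 42+4 = 46
Expected project duration μ = 46 days. Critical path: B → D → I → J.

Variance along critical path = 11.111 + 11.111 + 1.000 + 0.111 = 23.333; σ = √23.333 = 4.830 days.
Z = (41 − 46) / 4.830 = -1.035
P(T ≤ 41) = Φ(-1.035) ≈ 0.150

0.150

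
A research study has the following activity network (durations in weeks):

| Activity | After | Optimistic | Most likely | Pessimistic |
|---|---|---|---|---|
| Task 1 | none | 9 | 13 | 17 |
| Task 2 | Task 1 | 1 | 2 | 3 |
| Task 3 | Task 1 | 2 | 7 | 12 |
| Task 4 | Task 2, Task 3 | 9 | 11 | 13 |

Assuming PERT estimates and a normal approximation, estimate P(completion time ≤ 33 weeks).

0.814

te_Task 1 = (9 + 4·13 + 17)/6 = 78/6 = 13; σ²_Task 1 = ((17−9)/6)² = 1.778
te_Task 2 = (1 + 4·2 + 3)/6 = 12/6 = 2; σ²_Task 2 = ((3−1)/6)² = 0.111
te_Task 3 = (2 + 4·7 + 12)/6 = 42/6 = 7; σ²_Task 3 = ((12−2)/6)² = 2.778
te_Task 4 = (9 + 4·11 + 13)/6 = 66/6 = 11; σ²_Task 4 = ((13−9)/6)² = 0.444

Forward pass:
ES_Task 1 = 0; EF_Task 1 = 13
ES_Task 2 = 13; EF_Task 2 = 13+2 = 15
ES_Task 3 = 13; EF_Task 3 = 13+7 = 20
ES_Task 4 = max(EF_Task 2=15, EF_Task 3=20) = 20; EF_Task 4 = 20+11 = 31
Expected project duration μ = 31 weeks. Critical path: Task 1 → Task 3 → Task 4.

Variance along critical path = 1.778 + 2.778 + 0.444 = 5.000; σ = √5.000 = 2.236 weeks.
Z = (33 − 31) / 2.236 = 0.894
P(T ≤ 33) = Φ(0.894) ≈ 0.814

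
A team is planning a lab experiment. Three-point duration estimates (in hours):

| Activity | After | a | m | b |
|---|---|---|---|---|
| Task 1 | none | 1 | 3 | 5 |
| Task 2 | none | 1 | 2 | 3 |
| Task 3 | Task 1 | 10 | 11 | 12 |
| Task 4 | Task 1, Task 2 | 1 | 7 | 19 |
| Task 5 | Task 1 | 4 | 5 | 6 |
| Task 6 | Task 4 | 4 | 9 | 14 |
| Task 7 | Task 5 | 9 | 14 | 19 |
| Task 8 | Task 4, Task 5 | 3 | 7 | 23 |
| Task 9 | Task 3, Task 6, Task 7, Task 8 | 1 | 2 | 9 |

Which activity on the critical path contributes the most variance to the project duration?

te_Task 1 = (1 + 4·3 + 5)/6 = 18/6 = 3; σ²_Task 1 = ((5−1)/6)² = 0.444
te_Task 2 = (1 + 4·2 + 3)/6 = 12/6 = 2; σ²_Task 2 = ((3−1)/6)² = 0.111
te_Task 3 = (10 + 4·11 + 12)/6 = 66/6 = 11; σ²_Task 3 = ((12−10)/6)² = 0.111
te_Task 4 = (1 + 4·7 + 19)/6 = 48/6 = 8; σ²_Task 4 = ((19−1)/6)² = 9.000
te_Task 5 = (4 + 4·5 + 6)/6 = 30/6 = 5; σ²_Task 5 = ((6−4)/6)² = 0.111
te_Task 6 = (4 + 4·9 + 14)/6 = 54/6 = 9; σ²_Task 6 = ((14−4)/6)² = 2.778
te_Task 7 = (9 + 4·14 + 19)/6 = 84/6 = 14; σ²_Task 7 = ((19−9)/6)² = 2.778
te_Task 8 = (3 + 4·7 + 23)/6 = 54/6 = 9; σ²_Task 8 = ((23−3)/6)² = 11.111
te_Task 9 = (1 + 4·2 + 9)/6 = 18/6 = 3; σ²_Task 9 = ((9−1)/6)² = 1.778

Forward pass:
ES_Task 1 = 0; EF_Task 1 = 3
ES_Task 2 = 0; EF_Task 2 = 2
ES_Task 3 = 3; EF_Task 3 = 3+11 = 14
ES_Task 4 = max(EF_Task 1=3, EF_Task 2=2) = 3; EF_Task 4 = 3+8 = 11
ES_Task 5 = 3; EF_Task 5 = 3+5 = 8
ES_Task 6 = 11; EF_Task 6 = 11+9 = 20
ES_Task 7 = 8; EF_Task 7 = 8+14 = 22
ES_Task 8 = max(EF_Task 4=11, EF_Task 5=8) = 11; EF_Task 8 = 11+9 = 20
ES_Task 9 = max(EF_Task 3=14, EF_Task 6=20, EF_Task 7=22, EF_Task 8=20) = 22; EF_Task 9 = 22+3 = 25
Expected project duration μ = 25 hours. Critical path: Task 1 → Task 5 → Task 7 → Task 9.

Variances on critical path: σ²_Task 1=0.444, σ²_Task 5=0.111, σ²_Task 7=2.778, σ²_Task 9=1.778.
Largest is σ²_Task 7 = 2.778.

Task 7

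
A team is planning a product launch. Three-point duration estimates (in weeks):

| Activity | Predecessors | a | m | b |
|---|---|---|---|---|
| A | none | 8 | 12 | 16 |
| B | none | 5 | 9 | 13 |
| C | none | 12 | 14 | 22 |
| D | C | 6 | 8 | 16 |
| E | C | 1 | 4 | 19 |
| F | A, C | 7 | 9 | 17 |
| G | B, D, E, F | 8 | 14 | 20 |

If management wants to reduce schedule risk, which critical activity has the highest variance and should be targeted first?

G

te_A = (8 + 4·12 + 16)/6 = 72/6 = 12; σ²_A = ((16−8)/6)² = 1.778
te_B = (5 + 4·9 + 13)/6 = 54/6 = 9; σ²_B = ((13−5)/6)² = 1.778
te_C = (12 + 4·14 + 22)/6 = 90/6 = 15; σ²_C = ((22−12)/6)² = 2.778
te_D = (6 + 4·8 + 16)/6 = 54/6 = 9; σ²_D = ((16−6)/6)² = 2.778
te_E = (1 + 4·4 + 19)/6 = 36/6 = 6; σ²_E = ((19−1)/6)² = 9.000
te_F = (7 + 4·9 + 17)/6 = 60/6 = 10; σ²_F = ((17−7)/6)² = 2.778
te_G = (8 + 4·14 + 20)/6 = 84/6 = 14; σ²_G = ((20−8)/6)² = 4.000

Forward pass:
ES_A = 0; EF_A = 12
ES_B = 0; EF_B = 9
ES_C = 0; EF_C = 15
ES_D = 15; EF_D = 15+9 = 24
ES_E = 15; EF_E = 15+6 = 21
ES_F = max(EF_A=12, EF_C=15) = 15; EF_F = 15+10 = 25
ES_G = max(EF_B=9, EF_D=24, EF_E=21, EF_F=25) = 25; EF_G = 25+14 = 39
Expected project duration μ = 39 weeks. Critical path: C → F → G.

Variances on critical path: σ²_C=2.778, σ²_F=2.778, σ²_G=4.000.
Largest is σ²_G = 4.000.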